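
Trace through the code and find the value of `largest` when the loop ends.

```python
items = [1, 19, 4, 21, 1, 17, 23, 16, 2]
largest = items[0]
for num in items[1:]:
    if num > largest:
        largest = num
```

Let's trace through this code step by step.

Initialize: items = [1, 19, 4, 21, 1, 17, 23, 16, 2]
Initialize: largest = 1
Entering loop: for num in items[1:]:
After iteration 1: num = 19, largest = 19
After iteration 2: num = 4, largest = 19
After iteration 3: num = 21, largest = 21
After iteration 4: num = 1, largest = 21
After iteration 5: num = 17, largest = 21
After iteration 6: num = 23, largest = 23
After iteration 7: num = 16, largest = 23
After iteration 8: num = 2, largest = 23
Loop ends.

Final answer: 23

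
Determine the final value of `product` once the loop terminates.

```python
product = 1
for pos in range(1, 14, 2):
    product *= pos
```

Let's trace through this code step by step.

Initialize: product = 1
Entering loop: for pos in range(1, 14, 2):
After iteration 1: pos = 1, product = 1
After iteration 2: pos = 3, product = 3
After iteration 3: pos = 5, product = 15
After iteration 4: pos = 7, product = 105
After iteration 5: pos = 9, product = 945
After iteration 6: pos = 11, product = 10395
After iteration 7: pos = 13, product = 135135
Loop ends.

Final answer: 135135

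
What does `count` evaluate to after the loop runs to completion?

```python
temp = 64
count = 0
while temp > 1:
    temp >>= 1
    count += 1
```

Let's trace through this code step by step.

Initialize: temp = 64
Initialize: count = 0
Entering loop: while temp > 1:
After iteration 1: temp = 32, count = 1
After iteration 2: temp = 16, count = 2
After iteration 3: temp = 8, count = 3
After iteration 4: temp = 4, count = 4
After iteration 5: temp = 2, count = 5
After iteration 6: temp = 1, count = 6
Loop ends.

Final answer: 6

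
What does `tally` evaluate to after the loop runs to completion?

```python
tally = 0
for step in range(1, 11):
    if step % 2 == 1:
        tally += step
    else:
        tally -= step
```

Let's trace through this code step by step.

Initialize: tally = 0
Entering loop: for step in range(1, 11):
After iteration 1: step = 1, tally = 1
After iteration 2: step = 2, tally = -1
After iteration 3: step = 3, tally = 2
After iteration 4: step = 4, tally = -2
After iteration 5: step = 5, tally = 3
After iteration 6: step = 6, tally = -3
After iteration 7: step = 7, tally = 4
After iteration 8: step = 8, tally = -4
After iteration 9: step = 9, tally = 5
After iteration 10: step = 10, tally = -5
Loop ends.

Final answer: -5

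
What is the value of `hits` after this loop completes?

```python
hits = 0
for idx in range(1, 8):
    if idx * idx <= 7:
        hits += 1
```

Let's trace through this code step by step.

Initialize: hits = 0
Entering loop: for idx in range(1, 8):
After iteration 1: idx = 1, hits = 1
After iteration 2: idx = 2, hits = 2
After iteration 3: idx = 3, hits = 2
After iteration 4: idx = 4, hits = 2
After iteration 5: idx = 5, hits = 2
After iteration 6: idx = 6, hits = 2
After iteration 7: idx = 7, hits = 2
Loop ends.

Final answer: 2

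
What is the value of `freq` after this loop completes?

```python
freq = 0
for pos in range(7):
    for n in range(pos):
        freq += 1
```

Let's trace through this code step by step.

Initialize: freq = 0
Entering loop: for pos in range(7):
After iteration 1: pos = 0, freq = 0
After iteration 2: pos = 1, freq = 1, n = 0
After iteration 3: pos = 2, freq = 3, n = 1
After iteration 4: pos = 3, freq = 6, n = 2
After iteration 5: pos = 4, freq = 10, n = 3
After iteration 6: pos = 5, freq = 15, n = 4
After iteration 7: pos = 6, freq = 21, n = 5
Loop ends.

Final answer: 21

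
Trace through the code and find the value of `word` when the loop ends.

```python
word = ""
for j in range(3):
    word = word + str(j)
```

Let's trace through this code step by step.

Initialize: word = ''
Entering loop: for j in range(3):
After iteration 1: j = 0, word = '0'
After iteration 2: j = 1, word = '01'
After iteration 3: j = 2, word = '012'
Loop ends.

Final answer: '012'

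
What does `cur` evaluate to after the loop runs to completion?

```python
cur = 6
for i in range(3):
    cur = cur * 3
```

Let's trace through this code step by step.

Initialize: cur = 6
Entering loop: for i in range(3):
After iteration 1: i = 0, cur = 18
After iteration 2: i = 1, cur = 54
After iteration 3: i = 2, cur = 162
Loop ends.

Final answer: 162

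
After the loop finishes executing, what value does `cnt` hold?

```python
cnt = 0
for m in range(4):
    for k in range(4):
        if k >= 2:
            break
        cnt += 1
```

Let's trace through this code step by step.

Initialize: cnt = 0
Entering loop: for m in range(4):
After iteration 1: m = 0, cnt = 2
After iteration 2: m = 1, cnt = 4
After iteration 3: m = 2, cnt = 6
After iteration 4: m = 3, cnt = 8
Loop ends.

Final answer: 8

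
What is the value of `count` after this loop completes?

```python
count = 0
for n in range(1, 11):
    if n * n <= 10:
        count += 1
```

Let's trace through this code step by step.

Initialize: count = 0
Entering loop: for n in range(1, 11):
After iteration 1: n = 1, count = 1
After iteration 2: n = 2, count = 2
After iteration 3: n = 3, count = 3
After iteration 4: n = 4, count = 3
After iteration 5: n = 5, count = 3
After iteration 6: n = 6, count = 3
After iteration 7: n = 7, count = 3
After iteration 8: n = 8, count = 3
After iteration 9: n = 9, count = 3
After iteration 10: n = 10, count = 3
Loop ends.

Final answer: 3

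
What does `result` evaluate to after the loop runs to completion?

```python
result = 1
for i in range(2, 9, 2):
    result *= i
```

Let's trace through this code step by step.

Initialize: result = 1
Entering loop: for i in range(2, 9, 2):
After iteration 1: i = 2, result = 2
After iteration 2: i = 4, result = 8
After iteration 3: i = 6, result = 48
After iteration 4: i = 8, result = 384
Loop ends.

Final answer: 384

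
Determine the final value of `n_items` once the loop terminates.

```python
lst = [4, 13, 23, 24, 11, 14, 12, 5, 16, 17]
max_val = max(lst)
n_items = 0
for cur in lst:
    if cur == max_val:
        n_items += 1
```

Let's trace through this code step by step.

Initialize: lst = [4, 13, 23, 24, 11, 14, 12, 5, 16, 17]
Initialize: max_val = 24
Initialize: n_items = 0
Entering loop: for cur in lst:
After iteration 1: cur = 4, n_items = 0
After iteration 2: cur = 13, n_items = 0
After iteration 3: cur = 23, n_items = 0
After iteration 4: cur = 24, n_items = 1
After iteration 5: cur = 11, n_items = 1
After iteration 6: cur = 14, n_items = 1
After iteration 7: cur = 12, n_items = 1
After iteration 8: cur = 5, n_items = 1
After iteration 9: cur = 16, n_items = 1
After iteration 10: cur = 17, n_items = 1
Loop ends.

Final answer: 1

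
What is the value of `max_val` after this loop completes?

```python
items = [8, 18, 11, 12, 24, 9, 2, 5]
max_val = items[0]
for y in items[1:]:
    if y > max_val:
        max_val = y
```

Let's trace through this code step by step.

Initialize: items = [8, 18, 11, 12, 24, 9, 2, 5]
Initialize: max_val = 8
Entering loop: for y in items[1:]:
After iteration 1: y = 18, max_val = 18
After iteration 2: y = 11, max_val = 18
After iteration 3: y = 12, max_val = 18
After iteration 4: y = 24, max_val = 24
After iteration 5: y = 9, max_val = 24
After iteration 6: y = 2, max_val = 24
After iteration 7: y = 5, max_val = 24
Loop ends.

Final answer: 24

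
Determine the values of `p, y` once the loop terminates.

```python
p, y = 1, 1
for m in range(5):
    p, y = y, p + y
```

Let's trace through this code step by step.

Initialize: p = 1
Initialize: y = 1
Entering loop: for m in range(5):
After iteration 1: m = 0, p = 1, y = 2
After iteration 2: m = 1, p = 2, y = 3
After iteration 3: m = 2, p = 3, y = 5
After iteration 4: m = 3, p = 5, y = 8
After iteration 5: m = 4, p = 8, y = 13
Loop ends.

Final answer: 8, 13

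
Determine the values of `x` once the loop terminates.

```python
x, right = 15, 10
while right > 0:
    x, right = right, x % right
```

Let's trace through this code step by step.

Initialize: x = 15
Initialize: right = 10
Entering loop: while right > 0:
After iteration 1: x = 10, right = 5
After iteration 2: x = 5, right = 0
Loop ends.

Final answer: 5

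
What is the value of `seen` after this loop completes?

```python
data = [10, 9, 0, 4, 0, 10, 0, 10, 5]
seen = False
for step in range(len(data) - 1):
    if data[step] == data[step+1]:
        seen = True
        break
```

Let's trace through this code step by step.

Initialize: data = [10, 9, 0, 4, 0, 10, 0, 10, 5]
Initialize: seen = False
Entering loop: for step in range(len(data) - 1):
After iteration 1: step = 0, seen = False
After iteration 2: step = 1, seen = False
After iteration 3: step = 2, seen = False
After iteration 4: step = 3, seen = False
After iteration 5: step = 4, seen = False
After iteration 6: step = 5, seen = False
After iteration 7: step = 6, seen = False
After iteration 8: step = 7, seen = False
Loop ends.

Final answer: False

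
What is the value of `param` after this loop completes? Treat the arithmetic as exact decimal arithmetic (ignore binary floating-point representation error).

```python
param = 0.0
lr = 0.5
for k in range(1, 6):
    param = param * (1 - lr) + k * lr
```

Let's trace through this code step by step.

Initialize: param = 0.0
Initialize: lr = 0.5
Entering loop: for k in range(1, 6):
After iteration 1: k = 1, param = 0.5
After iteration 2: k = 2, param = 1.25
After iteration 3: k = 3, param = 2.125
After iteration 4: k = 4, param = 3.0625
After iteration 5: k = 5, param = 4.03125
Loop ends.

Final answer: 4.03125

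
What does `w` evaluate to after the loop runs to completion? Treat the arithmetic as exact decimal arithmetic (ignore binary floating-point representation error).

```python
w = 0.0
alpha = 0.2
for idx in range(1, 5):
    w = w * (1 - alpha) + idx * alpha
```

Let's trace through this code step by step.

Initialize: w = 0.0
Initialize: alpha = 0.2
Entering loop: for idx in range(1, 5):
After iteration 1: idx = 1, w = 0.2
After iteration 2: idx = 2, w = 0.56
After iteration 3: idx = 3, w = 1.048
After iteration 4: idx = 4, w = 1.6384
Loop ends.

Final answer: 1.6384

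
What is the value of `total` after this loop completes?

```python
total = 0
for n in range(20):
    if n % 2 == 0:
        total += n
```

Let's trace through this code step by step.

Initialize: total = 0
Entering loop: for n in range(20):
After iteration 1: n = 0, total = 0
After iteration 2: n = 1, total = 0
After iteration 3: n = 2, total = 2
After iteration 4: n = 3, total = 2
After iteration 5: n = 4, total = 6
After iteration 6: n = 5, total = 6
After iteration 7: n = 6, total = 12
After iteration 8: n = 7, total = 12
After iteration 9: n = 8, total = 20
After iteration 10: n = 9, total = 20
After iteration 11: n = 10, total = 30
After iteration 12: n = 11, total = 30
After iteration 13: n = 12, total = 42
After iteration 14: n = 13, total = 42
After iteration 15: n = 14, total = 56
After iteration 16: n = 15, total = 56
After iteration 17: n = 16, total = 72
After iteration 18: n = 17, total = 72
After iteration 19: n = 18, total = 90
After iteration 20: n = 19, total = 90
Loop ends.

Final answer: 90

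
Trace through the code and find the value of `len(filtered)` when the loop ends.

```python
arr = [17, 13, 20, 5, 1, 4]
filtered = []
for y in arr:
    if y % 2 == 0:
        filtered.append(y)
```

Let's trace through this code step by step.

Initialize: arr = [17, 13, 20, 5, 1, 4]
Initialize: filtered = []
Entering loop: for y in arr:
After iteration 1: y = 17, filtered = []
After iteration 2: y = 13, filtered = []
After iteration 3: y = 20, filtered = [20]
After iteration 4: y = 5, filtered = [20]
After iteration 5: y = 1, filtered = [20]
After iteration 6: y = 4, filtered = [20, 4]
Loop ends.
len(filtered) = 2

Final answer: 2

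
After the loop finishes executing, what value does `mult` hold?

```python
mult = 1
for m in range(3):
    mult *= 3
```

Let's trace through this code step by step.

Initialize: mult = 1
Entering loop: for m in range(3):
After iteration 1: m = 0, mult = 3
After iteration 2: m = 1, mult = 9
After iteration 3: m = 2, mult = 27
Loop ends.

Final answer: 27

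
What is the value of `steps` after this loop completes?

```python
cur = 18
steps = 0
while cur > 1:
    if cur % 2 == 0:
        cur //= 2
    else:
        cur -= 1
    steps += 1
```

Let's trace through this code step by step.

Initialize: cur = 18
Initialize: steps = 0
Entering loop: while cur > 1:
After iteration 1: cur = 9, steps = 1
After iteration 2: cur = 8, steps = 2
After iteration 3: cur = 4, steps = 3
After iteration 4: cur = 2, steps = 4
After iteration 5: cur = 1, steps = 5
Loop ends.

Final answer: 5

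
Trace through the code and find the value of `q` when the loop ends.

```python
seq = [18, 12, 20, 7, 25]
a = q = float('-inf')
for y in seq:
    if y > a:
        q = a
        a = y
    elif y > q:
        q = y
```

Let's trace through this code step by step.

Initialize: seq = [18, 12, 20, 7, 25]
Initialize: a = -inf
Initialize: q = -inf
Entering loop: for y in seq:
After iteration 1: y = 18, a = 18, q = -inf
After iteration 2: y = 12, a = 18, q = 12
After iteration 3: y = 20, a = 20, q = 18
After iteration 4: y = 7, a = 20, q = 18
After iteration 5: y = 25, a = 25, q = 20
Loop ends.

Final answer: 20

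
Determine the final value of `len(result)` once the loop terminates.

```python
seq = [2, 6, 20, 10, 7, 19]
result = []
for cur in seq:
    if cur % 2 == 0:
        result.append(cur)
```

Let's trace through this code step by step.

Initialize: seq = [2, 6, 20, 10, 7, 19]
Initialize: result = []
Entering loop: for cur in seq:
After iteration 1: cur = 2, result = [2]
After iteration 2: cur = 6, result = [2, 6]
After iteration 3: cur = 20, result = [2, 6, 20]
After iteration 4: cur = 10, result = [2, 6, 20, 10]
After iteration 5: cur = 7, result = [2, 6, 20, 10]
After iteration 6: cur = 19, result = [2, 6, 20, 10]
Loop ends.
len(result) = 4

Final answer: 4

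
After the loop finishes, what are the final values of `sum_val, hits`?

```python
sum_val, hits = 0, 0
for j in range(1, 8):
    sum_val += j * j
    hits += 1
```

Let's trace through this code step by step.

Initialize: sum_val = 0
Initialize: hits = 0
Entering loop: for j in range(1, 8):
After iteration 1: j = 1, sum_val = 1, hits = 1
After iteration 2: j = 2, sum_val = 5, hits = 2
After iteration 3: j = 3, sum_val = 14, hits = 3
After iteration 4: j = 4, sum_val = 30, hits = 4
After iteration 5: j = 5, sum_val = 55, hits = 5
After iteration 6: j = 6, sum_val = 91, hits = 6
After iteration 7: j = 7, sum_val = 140, hits = 7
Loop ends.

Final answer: 140, 7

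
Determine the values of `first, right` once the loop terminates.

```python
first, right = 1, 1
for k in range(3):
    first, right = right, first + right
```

Let's trace through this code step by step.

Initialize: first = 1
Initialize: right = 1
Entering loop: for k in range(3):
After iteration 1: k = 0, first = 1, right = 2
After iteration 2: k = 1, first = 2, right = 3
After iteration 3: k = 2, first = 3, right = 5
Loop ends.

Final answer: 3, 5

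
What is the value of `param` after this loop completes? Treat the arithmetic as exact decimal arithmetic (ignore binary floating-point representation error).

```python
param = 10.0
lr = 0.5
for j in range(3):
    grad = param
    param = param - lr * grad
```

Let's trace through this code step by step.

Initialize: param = 10.0
Initialize: lr = 0.5
Entering loop: for j in range(3):
After iteration 1: j = 0, param = 5.0, grad = 10.0
After iteration 2: j = 1, param = 2.5, grad = 5.0
After iteration 3: j = 2, param = 1.25, grad = 2.5
Loop ends.

Final answer: 1.25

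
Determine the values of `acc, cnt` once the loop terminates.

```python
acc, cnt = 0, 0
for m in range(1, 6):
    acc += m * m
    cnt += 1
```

Let's trace through this code step by step.

Initialize: acc = 0
Initialize: cnt = 0
Entering loop: for m in range(1, 6):
After iteration 1: m = 1, acc = 1, cnt = 1
After iteration 2: m = 2, acc = 5, cnt = 2
After iteration 3: m = 3, acc = 14, cnt = 3
After iteration 4: m = 4, acc = 30, cnt = 4
After iteration 5: m = 5, acc = 55, cnt = 5
Loop ends.

Final answer: 55, 5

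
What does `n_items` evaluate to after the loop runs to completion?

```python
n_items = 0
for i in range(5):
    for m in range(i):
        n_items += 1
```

Let's trace through this code step by step.

Initialize: n_items = 0
Entering loop: for i in range(5):
After iteration 1: i = 0, n_items = 0
After iteration 2: i = 1, n_items = 1, m = 0
After iteration 3: i = 2, n_items = 3, m = 1
After iteration 4: i = 3, n_items = 6, m = 2
After iteration 5: i = 4, n_items = 10, m = 3
Loop ends.

Final answer: 10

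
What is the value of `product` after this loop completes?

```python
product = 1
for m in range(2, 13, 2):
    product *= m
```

Let's trace through this code step by step.

Initialize: product = 1
Entering loop: for m in range(2, 13, 2):
After iteration 1: m = 2, product = 2
After iteration 2: m = 4, product = 8
After iteration 3: m = 6, product = 48
After iteration 4: m = 8, product = 384
After iteration 5: m = 10, product = 3840
After iteration 6: m = 12, product = 46080
Loop ends.

Final answer: 46080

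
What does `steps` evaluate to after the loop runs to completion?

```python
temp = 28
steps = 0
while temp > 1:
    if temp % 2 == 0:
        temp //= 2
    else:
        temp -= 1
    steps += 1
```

Let's trace through this code step by step.

Initialize: temp = 28
Initialize: steps = 0
Entering loop: while temp > 1:
After iteration 1: temp = 14, steps = 1
After iteration 2: temp = 7, steps = 2
After iteration 3: temp = 6, steps = 3
After iteration 4: temp = 3, steps = 4
After iteration 5: temp = 2, steps = 5
After iteration 6: temp = 1, steps = 6
Loop ends.

Final answer: 6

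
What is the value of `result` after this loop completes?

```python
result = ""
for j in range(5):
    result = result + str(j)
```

Let's trace through this code step by step.

Initialize: result = ''
Entering loop: for j in range(5):
After iteration 1: j = 0, result = '0'
After iteration 2: j = 1, result = '01'
After iteration 3: j = 2, result = '012'
After iteration 4: j = 3, result = '0123'
After iteration 5: j = 4, result = '01234'
Loop ends.

Final answer: '01234'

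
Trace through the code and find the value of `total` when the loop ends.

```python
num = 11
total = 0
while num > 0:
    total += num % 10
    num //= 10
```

Let's trace through this code step by step.

Initialize: num = 11
Initialize: total = 0
Entering loop: while num > 0:
After iteration 1: num = 1, total = 1
After iteration 2: num = 0, total = 2
Loop ends.

Final answer: 2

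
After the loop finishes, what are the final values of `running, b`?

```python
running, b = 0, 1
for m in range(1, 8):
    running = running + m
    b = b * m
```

Let's trace through this code step by step.

Initialize: running = 0
Initialize: b = 1
Entering loop: for m in range(1, 8):
After iteration 1: m = 1, running = 1, b = 1
After iteration 2: m = 2, running = 3, b = 2
After iteration 3: m = 3, running = 6, b = 6
After iteration 4: m = 4, running = 10, b = 24
After iteration 5: m = 5, running = 15, b = 120
After iteration 6: m = 6, running = 21, b = 720
After iteration 7: m = 7, running = 28, b = 5040
Loop ends.

Final answer: 28, 5040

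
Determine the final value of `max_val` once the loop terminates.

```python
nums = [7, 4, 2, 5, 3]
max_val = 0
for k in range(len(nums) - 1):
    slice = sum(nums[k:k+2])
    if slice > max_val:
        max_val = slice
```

Let's trace through this code step by step.

Initialize: nums = [7, 4, 2, 5, 3]
Initialize: max_val = 0
Entering loop: for k in range(len(nums) - 1):
After iteration 1: k = 0, max_val = 11, slice = 11
After iteration 2: k = 1, max_val = 11, slice = 6
After iteration 3: k = 2, max_val = 11, slice = 7
After iteration 4: k = 3, max_val = 11, slice = 8
Loop ends.

Final answer: 11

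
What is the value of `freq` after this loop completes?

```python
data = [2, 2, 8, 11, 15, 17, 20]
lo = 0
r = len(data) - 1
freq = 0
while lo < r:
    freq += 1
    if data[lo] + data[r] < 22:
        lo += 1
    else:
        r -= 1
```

Let's trace through this code step by step.

Initialize: data = [2, 2, 8, 11, 15, 17, 20]
Initialize: lo = 0
Initialize: r = 6
Initialize: freq = 0
Entering loop: while lo < r:
After iteration 1: lo = 0, r = 5, freq = 1
After iteration 2: lo = 1, r = 5, freq = 2
After iteration 3: lo = 2, r = 5, freq = 3
After iteration 4: lo = 2, r = 4, freq = 4
After iteration 5: lo = 2, r = 3, freq = 5
After iteration 6: lo = 3, r = 3, freq = 6
Loop ends.

Final answer: 6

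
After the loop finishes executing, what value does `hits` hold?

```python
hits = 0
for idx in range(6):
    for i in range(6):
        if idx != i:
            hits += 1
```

Let's trace through this code step by step.

Initialize: hits = 0
Entering loop: for idx in range(6):
After iteration 1: idx = 0, hits = 5
After iteration 2: idx = 1, hits = 10
After iteration 3: idx = 2, hits = 15
After iteration 4: idx = 3, hits = 20
After iteration 5: idx = 4, hits = 25
After iteration 6: idx = 5, hits = 30
Loop ends.

Final answer: 30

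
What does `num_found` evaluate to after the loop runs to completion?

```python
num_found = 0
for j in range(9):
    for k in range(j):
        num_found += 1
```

Let's trace through this code step by step.

Initialize: num_found = 0
Entering loop: for j in range(9):
After iteration 1: j = 0, num_found = 0
After iteration 2: j = 1, num_found = 1, k = 0
After iteration 3: j = 2, num_found = 3, k = 1
After iteration 4: j = 3, num_found = 6, k = 2
After iteration 5: j = 4, num_found = 10, k = 3
After iteration 6: j = 5, num_found = 15, k = 4
After iteration 7: j = 6, num_found = 21, k = 5
After iteration 8: j = 7, num_found = 28, k = 6
After iteration 9: j = 8, num_found = 36, k = 7
Loop ends.

Final answer: 36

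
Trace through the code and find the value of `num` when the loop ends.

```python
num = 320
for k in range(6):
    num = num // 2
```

Let's trace through this code step by step.

Initialize: num = 320
Entering loop: for k in range(6):
After iteration 1: k = 0, num = 160
After iteration 2: k = 1, num = 80
After iteration 3: k = 2, num = 40
After iteration 4: k = 3, num = 20
After iteration 5: k = 4, num = 10
After iteration 6: k = 5, num = 5
Loop ends.

Final answer: 5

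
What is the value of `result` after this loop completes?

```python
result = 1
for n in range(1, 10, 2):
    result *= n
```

Let's trace through this code step by step.

Initialize: result = 1
Entering loop: for n in range(1, 10, 2):
After iteration 1: n = 1, result = 1
After iteration 2: n = 3, result = 3
After iteration 3: n = 5, result = 15
After iteration 4: n = 7, result = 105
After iteration 5: n = 9, result = 945
Loop ends.

Final answer: 945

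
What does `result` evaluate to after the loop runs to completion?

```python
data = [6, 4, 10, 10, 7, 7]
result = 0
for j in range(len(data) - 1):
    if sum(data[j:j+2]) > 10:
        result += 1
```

Let's trace through this code step by step.

Initialize: data = [6, 4, 10, 10, 7, 7]
Initialize: result = 0
Entering loop: for j in range(len(data) - 1):
After iteration 1: j = 0, result = 0
After iteration 2: j = 1, result = 1
After iteration 3: j = 2, result = 2
After iteration 4: j = 3, result = 3
After iteration 5: j = 4, result = 4
Loop ends.

Final answer: 4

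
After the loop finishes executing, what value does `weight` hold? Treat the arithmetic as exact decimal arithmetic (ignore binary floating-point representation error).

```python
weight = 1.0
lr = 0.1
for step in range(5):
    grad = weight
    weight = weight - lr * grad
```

Let's trace through this code step by step.

Initialize: weight = 1.0
Initialize: lr = 0.1
Entering loop: for step in range(5):
After iteration 1: step = 0, weight = 0.9, grad = 1.0
After iteration 2: step = 1, weight = 0.81, grad = 0.9
After iteration 3: step = 2, weight = 0.729, grad = 0.81
After iteration 4: step = 3, weight = 0.6561, grad = 0.729
After iteration 5: step = 4, weight = 0.59049, grad = 0.6561
Loop ends.

Final answer: 0.59049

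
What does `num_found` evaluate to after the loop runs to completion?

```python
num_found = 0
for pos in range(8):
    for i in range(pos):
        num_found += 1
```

Let's trace through this code step by step.

Initialize: num_found = 0
Entering loop: for pos in range(8):
After iteration 1: pos = 0, num_found = 0
After iteration 2: pos = 1, num_found = 1, i = 0
After iteration 3: pos = 2, num_found = 3, i = 1
After iteration 4: pos = 3, num_found = 6, i = 2
After iteration 5: pos = 4, num_found = 10, i = 3
After iteration 6: pos = 5, num_found = 15, i = 4
After iteration 7: pos = 6, num_found = 21, i = 5
After iteration 8: pos = 7, num_found = 28, i = 6
Loop ends.

Final answer: 28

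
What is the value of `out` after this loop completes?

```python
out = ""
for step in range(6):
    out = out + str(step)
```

Let's trace through this code step by step.

Initialize: out = ''
Entering loop: for step in range(6):
After iteration 1: step = 0, out = '0'
After iteration 2: step = 1, out = '01'
After iteration 3: step = 2, out = '012'
After iteration 4: step = 3, out = '0123'
After iteration 5: step = 4, out = '01234'
After iteration 6: step = 5, out = '012345'
Loop ends.

Final answer: '012345'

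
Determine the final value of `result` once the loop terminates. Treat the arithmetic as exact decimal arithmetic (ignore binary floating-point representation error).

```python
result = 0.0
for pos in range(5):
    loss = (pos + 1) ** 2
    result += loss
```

Let's trace through this code step by step.

Initialize: result = 0.0
Entering loop: for pos in range(5):
After iteration 1: pos = 0, result = 1.0, loss = 1
After iteration 2: pos = 1, result = 5.0, loss = 4
After iteration 3: pos = 2, result = 14.0, loss = 9
After iteration 4: pos = 3, result = 30.0, loss = 16
After iteration 5: pos = 4, result = 55.0, loss = 25
Loop ends.

Final answer: 55.0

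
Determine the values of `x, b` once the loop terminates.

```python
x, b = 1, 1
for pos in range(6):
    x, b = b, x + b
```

Let's trace through this code step by step.

Initialize: x = 1
Initialize: b = 1
Entering loop: for pos in range(6):
After iteration 1: pos = 0, x = 1, b = 2
After iteration 2: pos = 1, x = 2, b = 3
After iteration 3: pos = 2, x = 3, b = 5
After iteration 4: pos = 3, x = 5, b = 8
After iteration 5: pos = 4, x = 8, b = 13
After iteration 6: pos = 5, x = 13, b = 21
Loop ends.

Final answer: 13, 21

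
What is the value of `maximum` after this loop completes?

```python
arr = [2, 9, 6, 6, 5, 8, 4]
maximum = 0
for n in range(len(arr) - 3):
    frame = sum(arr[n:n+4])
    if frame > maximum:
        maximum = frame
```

Let's trace through this code step by step.

Initialize: arr = [2, 9, 6, 6, 5, 8, 4]
Initialize: maximum = 0
Entering loop: for n in range(len(arr) - 3):
After iteration 1: n = 0, maximum = 23, frame = 23
After iteration 2: n = 1, maximum = 26, frame = 26
After iteration 3: n = 2, maximum = 26, frame = 25
After iteration 4: n = 3, maximum = 26, frame = 23
Loop ends.

Final answer: 26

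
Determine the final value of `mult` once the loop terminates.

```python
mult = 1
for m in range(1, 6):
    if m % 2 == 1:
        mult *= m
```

Let's trace through this code step by step.

Initialize: mult = 1
Entering loop: for m in range(1, 6):
After iteration 1: m = 1, mult = 1
After iteration 2: m = 2, mult = 1
After iteration 3: m = 3, mult = 3
After iteration 4: m = 4, mult = 3
After iteration 5: m = 5, mult = 15
Loop ends.

Final answer: 15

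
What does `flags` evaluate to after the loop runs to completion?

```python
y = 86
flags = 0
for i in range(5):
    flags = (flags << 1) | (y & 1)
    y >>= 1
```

Let's trace through this code step by step.

Initialize: y = 86
Initialize: flags = 0
Entering loop: for i in range(5):
After iteration 1: i = 0, y = 43, flags = 0
After iteration 2: i = 1, y = 21, flags = 1
After iteration 3: i = 2, y = 10, flags = 3
After iteration 4: i = 3, y = 5, flags = 6
After iteration 5: i = 4, y = 2, flags = 13
Loop ends.

Final answer: 13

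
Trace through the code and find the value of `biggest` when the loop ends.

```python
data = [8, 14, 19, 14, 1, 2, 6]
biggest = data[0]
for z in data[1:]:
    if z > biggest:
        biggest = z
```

Let's trace through this code step by step.

Initialize: data = [8, 14, 19, 14, 1, 2, 6]
Initialize: biggest = 8
Entering loop: for z in data[1:]:
After iteration 1: z = 14, biggest = 14
After iteration 2: z = 19, biggest = 19
After iteration 3: z = 14, biggest = 19
After iteration 4: z = 1, biggest = 19
After iteration 5: z = 2, biggest = 19
After iteration 6: z = 6, biggest = 19
Loop ends.

Final answer: 19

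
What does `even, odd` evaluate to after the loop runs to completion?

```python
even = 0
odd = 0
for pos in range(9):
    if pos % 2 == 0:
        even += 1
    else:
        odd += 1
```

Let's trace through this code step by step.

Initialize: even = 0
Initialize: odd = 0
Entering loop: for pos in range(9):
After iteration 1: pos = 0, even = 1, odd = 0
After iteration 2: pos = 1, even = 1, odd = 1
After iteration 3: pos = 2, even = 2, odd = 1
After iteration 4: pos = 3, even = 2, odd = 2
After iteration 5: pos = 4, even = 3, odd = 2
After iteration 6: pos = 5, even = 3, odd = 3
After iteration 7: pos = 6, even = 4, odd = 3
After iteration 8: pos = 7, even = 4, odd = 4
After iteration 9: pos = 8, even = 5, odd = 4
Loop ends.

Final answer: 5, 4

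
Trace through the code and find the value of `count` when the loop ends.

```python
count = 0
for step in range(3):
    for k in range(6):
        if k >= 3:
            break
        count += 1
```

Let's trace through this code step by step.

Initialize: count = 0
Entering loop: for step in range(3):
After iteration 1: step = 0, count = 3
After iteration 2: step = 1, count = 6
After iteration 3: step = 2, count = 9
Loop ends.

Final answer: 9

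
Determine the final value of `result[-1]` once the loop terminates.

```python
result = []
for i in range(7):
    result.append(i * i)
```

Let's trace through this code step by step.

Initialize: result = []
Entering loop: for i in range(7):
After iteration 1: i = 0, result = [0]
After iteration 2: i = 1, result = [0, 1]
After iteration 3: i = 2, result = [0, 1, 4]
After iteration 4: i = 3, result = [0, 1, 4, 9]
After iteration 5: i = 4, result = [0, 1, 4, 9, 16]
After iteration 6: i = 5, result = [0, 1, 4, 9, 16, 25]
After iteration 7: i = 6, result = [0, 1, 4, 9, 16, 25, 36]
Loop ends.
result[-1] = 36

Final answer: 36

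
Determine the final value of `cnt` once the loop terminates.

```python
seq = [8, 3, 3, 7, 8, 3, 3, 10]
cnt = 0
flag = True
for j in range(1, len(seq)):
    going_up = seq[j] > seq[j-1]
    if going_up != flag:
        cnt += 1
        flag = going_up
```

Let's trace through this code step by step.

Initialize: seq = [8, 3, 3, 7, 8, 3, 3, 10]
Initialize: cnt = 0
Initialize: flag = True
Entering loop: for j in range(1, len(seq)):
After iteration 1: j = 1, cnt = 1, flag = False, going_up = False
After iteration 2: j = 2, cnt = 1, flag = False, going_up = False
After iteration 3: j = 3, cnt = 2, flag = True, going_up = True
After iteration 4: j = 4, cnt = 2, flag = True, going_up = True
After iteration 5: j = 5, cnt = 3, flag = False, going_up = False
After iteration 6: j = 6, cnt = 3, flag = False, going_up = False
After iteration 7: j = 7, cnt = 4, flag = True, going_up = True
Loop ends.

Final answer: 4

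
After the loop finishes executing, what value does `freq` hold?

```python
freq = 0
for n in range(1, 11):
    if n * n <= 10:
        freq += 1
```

Let's trace through this code step by step.

Initialize: freq = 0
Entering loop: for n in range(1, 11):
After iteration 1: n = 1, freq = 1
After iteration 2: n = 2, freq = 2
After iteration 3: n = 3, freq = 3
After iteration 4: n = 4, freq = 3
After iteration 5: n = 5, freq = 3
After iteration 6: n = 6, freq = 3
After iteration 7: n = 7, freq = 3
After iteration 8: n = 8, freq = 3
After iteration 9: n = 9, freq = 3
After iteration 10: n = 10, freq = 3
Loop ends.

Final answer: 3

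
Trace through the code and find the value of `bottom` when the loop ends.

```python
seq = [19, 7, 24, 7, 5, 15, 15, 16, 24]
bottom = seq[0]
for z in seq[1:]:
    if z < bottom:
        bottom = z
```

Let's trace through this code step by step.

Initialize: seq = [19, 7, 24, 7, 5, 15, 15, 16, 24]
Initialize: bottom = 19
Entering loop: for z in seq[1:]:
After iteration 1: z = 7, bottom = 7
After iteration 2: z = 24, bottom = 7
After iteration 3: z = 7, bottom = 7
After iteration 4: z = 5, bottom = 5
After iteration 5: z = 15, bottom = 5
After iteration 6: z = 15, bottom = 5
After iteration 7: z = 16, bottom = 5
After iteration 8: z = 24, bottom = 5
Loop ends.

Final answer: 5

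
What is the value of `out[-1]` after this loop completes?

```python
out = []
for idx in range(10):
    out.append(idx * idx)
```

Let's trace through this code step by step.

Initialize: out = []
Entering loop: for idx in range(10):
After iteration 1: idx = 0, out = [0]
After iteration 2: idx = 1, out = [0, 1]
After iteration 3: idx = 2, out = [0, 1, 4]
After iteration 4: idx = 3, out = [0, 1, 4, 9]
After iteration 5: idx = 4, out = [0, 1, 4, 9, 16]
After iteration 6: idx = 5, out = [0, 1, 4, 9, 16, 25]
After iteration 7: idx = 6, out = [0, 1, 4, 9, 16, 25, 36]
After iteration 8: idx = 7, out = [0, 1, 4, 9, 16, 25, 36, 49]
After iteration 9: idx = 8, out = [0, 1, 4, 9, 16, 25, 36, 49, 64]
After iteration 10: idx = 9, out = [0, 1, 4, 9, 16, 25, 36, 49, 64, 81]
Loop ends.
out[-1] = 81

Final answer: 81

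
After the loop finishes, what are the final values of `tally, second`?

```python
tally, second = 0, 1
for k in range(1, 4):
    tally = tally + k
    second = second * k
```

Let's trace through this code step by step.

Initialize: tally = 0
Initialize: second = 1
Entering loop: for k in range(1, 4):
After iteration 1: k = 1, tally = 1, second = 1
After iteration 2: k = 2, tally = 3, second = 2
After iteration 3: k = 3, tally = 6, second = 6
Loop ends.

Final answer: 6, 6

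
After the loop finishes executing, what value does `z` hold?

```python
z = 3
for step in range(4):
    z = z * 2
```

Let's trace through this code step by step.

Initialize: z = 3
Entering loop: for step in range(4):
After iteration 1: step = 0, z = 6
After iteration 2: step = 1, z = 12
After iteration 3: step = 2, z = 24
After iteration 4: step = 3, z = 48
Loop ends.

Final answer: 48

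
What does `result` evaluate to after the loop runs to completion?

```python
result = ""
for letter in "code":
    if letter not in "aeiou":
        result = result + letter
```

Let's trace through this code step by step.

Initialize: result = ''
Entering loop: for letter in "code":
After iteration 1: letter = 'c', result = 'c'
After iteration 2: letter = 'o', result = 'c'
After iteration 3: letter = 'd', result = 'cd'
After iteration 4: letter = 'e', result = 'cd'
Loop ends.

Final answer: 'cd'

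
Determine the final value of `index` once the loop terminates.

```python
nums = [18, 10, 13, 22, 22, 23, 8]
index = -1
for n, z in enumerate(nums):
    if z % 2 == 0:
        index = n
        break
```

Let's trace through this code step by step.

Initialize: nums = [18, 10, 13, 22, 22, 23, 8]
Initialize: index = -1
Entering loop: for n, z in enumerate(nums):
After iteration 1: n = 0, z = 18, index = 0
Loop ends.

Final answer: 0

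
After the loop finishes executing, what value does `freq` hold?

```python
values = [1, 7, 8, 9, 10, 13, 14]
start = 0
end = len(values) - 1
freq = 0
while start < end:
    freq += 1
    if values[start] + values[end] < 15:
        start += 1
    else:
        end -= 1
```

Let's trace through this code step by step.

Initialize: values = [1, 7, 8, 9, 10, 13, 14]
Initialize: start = 0
Initialize: end = 6
Initialize: freq = 0
Entering loop: while start < end:
After iteration 1: start = 0, end = 5, freq = 1
After iteration 2: start = 1, end = 5, freq = 2
After iteration 3: start = 1, end = 4, freq = 3
After iteration 4: start = 1, end = 3, freq = 4
After iteration 5: start = 1, end = 2, freq = 5
After iteration 6: start = 1, end = 1, freq = 6
Loop ends.

Final answer: 6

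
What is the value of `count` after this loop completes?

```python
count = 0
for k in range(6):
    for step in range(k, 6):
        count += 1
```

Let's trace through this code step by step.

Initialize: count = 0
Entering loop: for k in range(6):
After iteration 1: k = 0, count = 6
After iteration 2: k = 1, count = 11
After iteration 3: k = 2, count = 15
After iteration 4: k = 3, count = 18
After iteration 5: k = 4, count = 20
After iteration 6: k = 5, count = 21
Loop ends.

Final answer: 21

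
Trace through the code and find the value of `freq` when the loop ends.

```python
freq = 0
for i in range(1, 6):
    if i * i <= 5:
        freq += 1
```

Let's trace through this code step by step.

Initialize: freq = 0
Entering loop: for i in range(1, 6):
After iteration 1: i = 1, freq = 1
After iteration 2: i = 2, freq = 2
After iteration 3: i = 3, freq = 2
After iteration 4: i = 4, freq = 2
After iteration 5: i = 5, freq = 2
Loop ends.

Final answer: 2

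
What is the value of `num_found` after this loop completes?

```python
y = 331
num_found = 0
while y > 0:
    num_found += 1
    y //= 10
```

Let's trace through this code step by step.

Initialize: y = 331
Initialize: num_found = 0
Entering loop: while y > 0:
After iteration 1: y = 33, num_found = 1
After iteration 2: y = 3, num_found = 2
After iteration 3: y = 0, num_found = 3
Loop ends.

Final answer: 3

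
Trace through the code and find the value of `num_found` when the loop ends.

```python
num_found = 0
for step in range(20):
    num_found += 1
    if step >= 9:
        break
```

Let's trace through this code step by step.

Initialize: num_found = 0
Entering loop: for step in range(20):
After iteration 1: step = 0, num_found = 1
After iteration 2: step = 1, num_found = 2
After iteration 3: step = 2, num_found = 3
After iteration 4: step = 3, num_found = 4
After iteration 5: step = 4, num_found = 5
After iteration 6: step = 5, num_found = 6
After iteration 7: step = 6, num_found = 7
After iteration 8: step = 7, num_found = 8
After iteration 9: step = 8, num_found = 9
After iteration 10: step = 9, num_found = 10
Loop ends.

Final answer: 10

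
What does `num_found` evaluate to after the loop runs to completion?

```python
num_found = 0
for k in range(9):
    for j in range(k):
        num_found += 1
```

Let's trace through this code step by step.

Initialize: num_found = 0
Entering loop: for k in range(9):
After iteration 1: k = 0, num_found = 0
After iteration 2: k = 1, num_found = 1, j = 0
After iteration 3: k = 2, num_found = 3, j = 1
After iteration 4: k = 3, num_found = 6, j = 2
After iteration 5: k = 4, num_found = 10, j = 3
After iteration 6: k = 5, num_found = 15, j = 4
After iteration 7: k = 6, num_found = 21, j = 5
After iteration 8: k = 7, num_found = 28, j = 6
After iteration 9: k = 8, num_found = 36, j = 7
Loop ends.

Final answer: 36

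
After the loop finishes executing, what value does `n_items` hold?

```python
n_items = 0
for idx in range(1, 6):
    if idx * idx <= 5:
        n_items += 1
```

Let's trace through this code step by step.

Initialize: n_items = 0
Entering loop: for idx in range(1, 6):
After iteration 1: idx = 1, n_items = 1
After iteration 2: idx = 2, n_items = 2
After iteration 3: idx = 3, n_items = 2
After iteration 4: idx = 4, n_items = 2
After iteration 5: idx = 5, n_items = 2
Loop ends.

Final answer: 2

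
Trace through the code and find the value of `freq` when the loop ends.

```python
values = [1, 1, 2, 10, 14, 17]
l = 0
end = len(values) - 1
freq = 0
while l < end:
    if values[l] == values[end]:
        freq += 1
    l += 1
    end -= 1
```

Let's trace through this code step by step.

Initialize: values = [1, 1, 2, 10, 14, 17]
Initialize: l = 0
Initialize: end = 5
Initialize: freq = 0
Entering loop: while l < end:
After iteration 1: l = 1, end = 4, freq = 0
After iteration 2: l = 2, end = 3, freq = 0
After iteration 3: l = 3, end = 2, freq = 0
Loop ends.

Final answer: 0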